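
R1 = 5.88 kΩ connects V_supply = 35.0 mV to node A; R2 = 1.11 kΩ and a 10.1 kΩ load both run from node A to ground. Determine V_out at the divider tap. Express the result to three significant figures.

V_out ≈ 5.09 mV

The load sits in parallel with R2, giving an effective lower resistance R2' = R2·R_L/(R2+R_L) = 1.000 kΩ.
Now apply the divider: V_out = 35.0 × 0.1454 = 5.088 mV.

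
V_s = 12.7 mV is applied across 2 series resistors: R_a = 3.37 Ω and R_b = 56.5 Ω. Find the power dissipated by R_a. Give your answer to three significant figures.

ΣR = 59.87 Ω → I = 12.7/59.87 = 0.2121 mA.
P = I²R = 0.04500 × 3.37 = 0.1516 µW.

P ≈ 0.152 µW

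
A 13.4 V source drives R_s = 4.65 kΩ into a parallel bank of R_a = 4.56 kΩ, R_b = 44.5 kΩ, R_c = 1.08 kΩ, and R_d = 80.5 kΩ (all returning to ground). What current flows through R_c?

I ≈ 1.91 mA

Combine the parallel branches: R_p = (1/4.56 + 1/44.5 + 1/1.08 + 1/80.5)⁻¹ = 0.8474 kΩ.
V_A = 13.4 × 0.8474/5.497 = 2.065 V.
Branch current I = V_A/R_c = 2.065/1.08 = 1.912 mA.
(Equivalently: I_total = 2.438 mA, then current-divider fraction G_k/ΣG = 0.7846.)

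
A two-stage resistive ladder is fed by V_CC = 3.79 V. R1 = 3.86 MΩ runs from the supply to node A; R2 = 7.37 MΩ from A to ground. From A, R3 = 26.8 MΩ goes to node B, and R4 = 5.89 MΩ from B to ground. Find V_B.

V_B ≈ 0.416 V

Node A sees R2 in parallel with the series input of stage 2, R3 + R4 = 32.69 MΩ.
Effective lower resistance at A: R2 ‖ 32.69 = 6.014 MΩ.
V_A = 3.79 × 6.014/(3.86 + 6.014) = 2.308 V.
Stage 2 is unloaded, so V_B = V_A · R4/(R3+R4) = 2.308 × 5.89/32.69 = 0.4159 V.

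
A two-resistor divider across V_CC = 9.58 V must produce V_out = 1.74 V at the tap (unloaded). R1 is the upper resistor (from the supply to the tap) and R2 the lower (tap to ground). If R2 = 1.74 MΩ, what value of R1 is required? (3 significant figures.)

R1 ≈ 7.84 MΩ

The divider ratio is R2/(R1+R2) = 1.74/9.58 = 0.1816.
So R1 = R2 · (V_CC/V_out − 1) = 1.74 × (9.58/1.74 − 1) = 1.74 × 4.506 = 7.840 MΩ.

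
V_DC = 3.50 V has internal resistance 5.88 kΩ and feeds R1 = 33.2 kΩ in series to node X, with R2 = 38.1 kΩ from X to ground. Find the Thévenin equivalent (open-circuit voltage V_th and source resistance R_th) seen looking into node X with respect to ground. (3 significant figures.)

V_th ≈ 1.73 V, R_th ≈ 19.3 kΩ

R1' = 5.88 + 33.2 = 39.08 kΩ (source resistance + R1).
V_th is the unloaded tap voltage: V_DC · R2/(R1'+R2) = 3.50 × 0.4937 = 1.728 V.
With V_DC suppressed (replaced by a short), R_th = R1' ‖ R2 = (39.08 × 38.1)/(39.08 + 38.1) = 19.29 kΩ.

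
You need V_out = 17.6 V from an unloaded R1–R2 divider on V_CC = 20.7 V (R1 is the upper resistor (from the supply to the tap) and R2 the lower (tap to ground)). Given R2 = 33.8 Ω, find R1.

The divider ratio is R2/(R1+R2) = 17.6/20.7 = 0.8502.
Rearranging, R1 = R2·(1−k)/k = 33.8 × 0.1761 = 5.953 Ω.

R1 ≈ 5.95 Ω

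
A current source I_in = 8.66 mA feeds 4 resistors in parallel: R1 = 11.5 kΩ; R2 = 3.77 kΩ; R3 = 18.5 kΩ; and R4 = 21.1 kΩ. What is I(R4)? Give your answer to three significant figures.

ΣG = 1/11.5 + 1/3.77 + 1/18.5 + 1/21.1 = 0.4537.
By the current-divider rule, I = I_in · G_k/ΣG = 8.66 × 0.1045 = 0.9047 mA.

I ≈ 0.905 mA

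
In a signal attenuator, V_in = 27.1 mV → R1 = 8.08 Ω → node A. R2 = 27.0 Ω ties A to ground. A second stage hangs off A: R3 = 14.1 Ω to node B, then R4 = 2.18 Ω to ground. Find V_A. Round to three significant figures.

Looking into the second stage from A: R3 + R4 = 16.28 Ω appears in parallel with R2.
Effective lower resistance at A: R2 ‖ 16.28 = 10.16 Ω.
First divider: V_A = V_in · 10.16/(8.08 + 10.16) = 15.09 mV.

V_A ≈ 15.1 mV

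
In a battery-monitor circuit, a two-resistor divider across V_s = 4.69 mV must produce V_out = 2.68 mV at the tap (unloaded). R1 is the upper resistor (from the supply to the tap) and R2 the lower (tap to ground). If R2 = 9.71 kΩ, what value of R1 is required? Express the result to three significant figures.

R1 ≈ 7.28 kΩ

V_out/V_s = R2/(R1+R2) = 0.5714.
So R1 = R2 · (V_s/V_out − 1) = 9.71 × (4.69/2.68 − 1) = 9.71 × 0.7500 = 7.283 kΩ.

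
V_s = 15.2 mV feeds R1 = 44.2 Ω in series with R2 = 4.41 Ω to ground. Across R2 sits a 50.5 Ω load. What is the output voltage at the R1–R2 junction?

V_out ≈ 1.28 mV

First combine the lower leg with the load: R2 ‖ R_L = 4.056 Ω.
Now apply the divider: V_out = 15.2 × 0.08405 = 1.278 mV.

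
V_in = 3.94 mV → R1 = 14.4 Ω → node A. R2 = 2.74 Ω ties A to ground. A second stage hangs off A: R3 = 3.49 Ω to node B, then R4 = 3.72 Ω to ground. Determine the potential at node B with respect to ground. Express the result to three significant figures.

The second stage (R3 + R4 = 7.210 Ω) loads node A in parallel with R2.
Effective lower resistance at A: R2 ‖ 7.210 = 1.985 Ω.
First divider: V_A = V_in · 1.985/(14.4 + 1.985) = 0.4774 mV.
Then the unloaded second divider: V_B = V_A × R4/(R3+R4) = 0.4774 × 0.5160 = 0.2463 mV.

V_B ≈ 0.246 mV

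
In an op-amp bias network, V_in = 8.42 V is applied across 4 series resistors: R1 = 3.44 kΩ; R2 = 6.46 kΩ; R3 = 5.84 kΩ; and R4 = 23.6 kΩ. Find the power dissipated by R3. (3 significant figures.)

P ≈ 0.268 mW

ΣR = 39.34 kΩ → I = 8.42/39.34 = 0.2140 mA.
P(R3) = I²·R3 = (0.2140)² × 5.84 = 0.2675 mW.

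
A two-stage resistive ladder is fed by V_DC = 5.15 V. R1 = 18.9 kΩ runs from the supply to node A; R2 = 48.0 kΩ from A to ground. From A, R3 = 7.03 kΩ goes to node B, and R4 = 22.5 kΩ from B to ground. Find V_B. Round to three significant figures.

Node A sees R2 in parallel with the series input of stage 2, R3 + R4 = 29.53 kΩ.
Effective lower resistance at A: R2 ‖ 29.53 = 18.28 kΩ.
So V_A = 5.15 × 0.4917 = 2.532 V.
V_B = V_A × 0.7619 = 1.929 V.

V_B ≈ 1.93 V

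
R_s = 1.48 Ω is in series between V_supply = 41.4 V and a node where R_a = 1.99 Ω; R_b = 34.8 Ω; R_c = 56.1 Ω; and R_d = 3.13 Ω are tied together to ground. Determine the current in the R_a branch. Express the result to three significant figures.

Equivalent of the parallel group: R_p = 1.151 Ω.
Node voltage V_A = V_supply · R_p/(R_s + R_p) = 41.4 × 0.4375 = 18.11 V.
I(R_a) = V_A / R_a = 18.11/1.99 = 9.103 A.
(Check via current divider: I_total = 15.73 A; share G_k/ΣG = 0.5786 → same result.)

I ≈ 9.10 A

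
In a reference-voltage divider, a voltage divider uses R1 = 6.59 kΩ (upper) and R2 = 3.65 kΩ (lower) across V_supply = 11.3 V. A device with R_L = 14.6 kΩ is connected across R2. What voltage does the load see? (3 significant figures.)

V_out ≈ 3.47 V

First combine the lower leg with the load: R2 ‖ R_L = 2.920 kΩ.
Then V_out = V_supply · R2'/(R1 + R2') = 11.3 × 2.920/9.510 = 3.470 V.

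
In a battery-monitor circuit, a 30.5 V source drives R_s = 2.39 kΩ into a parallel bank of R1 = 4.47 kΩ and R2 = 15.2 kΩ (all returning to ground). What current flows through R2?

Parallel bank: R_p = 1/(1/4.47 + 1/15.2) = 3.454 kΩ.
V_A = 30.5 × 3.454/5.844 = 18.03 V.
I(R2) = V_A / R2 = 18.03/15.2 = 1.186 mA.

I ≈ 1.19 mA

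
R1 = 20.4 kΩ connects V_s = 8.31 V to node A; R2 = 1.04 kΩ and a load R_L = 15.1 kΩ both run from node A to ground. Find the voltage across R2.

V_out ≈ 0.378 V

The load sits in parallel with R2, giving an effective lower resistance R2' = R2·R_L/(R2+R_L) = 0.9730 kΩ.
Voltage divider with the loaded lower leg: V_out = 8.31 × 0.9730/(20.4 + 0.9730) = 8.31 × 0.04552 = 0.3783 V.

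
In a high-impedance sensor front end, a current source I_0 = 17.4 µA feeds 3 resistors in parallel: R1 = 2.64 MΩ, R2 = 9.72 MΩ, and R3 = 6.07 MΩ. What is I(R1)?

I ≈ 10.2 µA

Total conductance ΣG = 1/2.64 + 1/9.72 + 1/6.07 = 0.6464 (units of 1/MΩ).
R1 takes the fraction G_k/ΣG = 0.3788/0.6464 = 0.5860, so I = 17.4 × 0.5860 = 10.20 µA.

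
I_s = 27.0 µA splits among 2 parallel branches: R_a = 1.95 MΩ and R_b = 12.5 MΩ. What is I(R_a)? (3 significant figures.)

I ≈ 23.4 µA

With just two branches, the current splits inversely with resistance.
So I = 27.0 × 12.5/14.45 = 23.36 µA.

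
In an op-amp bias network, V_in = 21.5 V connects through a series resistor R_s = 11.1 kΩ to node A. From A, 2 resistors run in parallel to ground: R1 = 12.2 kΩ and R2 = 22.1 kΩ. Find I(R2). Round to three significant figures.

Equivalent of the parallel group: R_p = 7.861 kΩ.
V_A = 21.5 × 7.861/18.96 = 8.913 V.
Branch current I = V_A/R2 = 8.913/22.1 = 0.4033 mA.

I ≈ 0.403 mA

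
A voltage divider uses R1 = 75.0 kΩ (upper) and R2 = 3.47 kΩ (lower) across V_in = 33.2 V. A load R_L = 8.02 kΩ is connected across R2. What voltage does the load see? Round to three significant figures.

The load sits in parallel with R2, giving an effective lower resistance R2' = R2·R_L/(R2+R_L) = 2.422 kΩ.
Voltage divider with the loaded lower leg: V_out = 33.2 × 2.422/(75.0 + 2.422) = 33.2 × 0.03128 = 1.039 V.

V_out ≈ 1.04 V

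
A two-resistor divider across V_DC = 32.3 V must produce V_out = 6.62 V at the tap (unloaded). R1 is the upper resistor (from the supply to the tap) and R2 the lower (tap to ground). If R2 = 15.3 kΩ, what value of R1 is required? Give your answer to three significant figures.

R1 ≈ 59.4 kΩ

Required fraction k = V_out/V_DC = 0.2050.
So R1 = R2 · (V_DC/V_out − 1) = 15.3 × (32.3/6.62 − 1) = 15.3 × 3.879 = 59.35 kΩ.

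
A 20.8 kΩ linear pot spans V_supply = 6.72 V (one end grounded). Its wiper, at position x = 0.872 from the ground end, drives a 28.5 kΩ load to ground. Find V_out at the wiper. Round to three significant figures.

Split the track: R_lower = x·R_p = 18.14 kΩ, R_upper = (1−x)·R_p = 2.662 kΩ.
(x·R_p) ‖ R_L = 11.08 kΩ.
Loaded-divider output: V_out = 6.72 × 0.8063 = 5.418 V.

V_out ≈ 5.42 V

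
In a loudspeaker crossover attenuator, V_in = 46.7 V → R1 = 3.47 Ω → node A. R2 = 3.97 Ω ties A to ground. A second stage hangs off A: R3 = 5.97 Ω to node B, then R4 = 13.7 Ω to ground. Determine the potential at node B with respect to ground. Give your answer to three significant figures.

V_B ≈ 15.9 V

Node A sees R2 in parallel with the series input of stage 2, R3 + R4 = 19.67 Ω.
Effective lower resistance at A: R2 ‖ 19.67 = 3.303 Ω.
First divider: V_A = V_in · 3.303/(3.47 + 3.303) = 22.78 V.
V_B = V_A × 0.6965 = 15.86 V.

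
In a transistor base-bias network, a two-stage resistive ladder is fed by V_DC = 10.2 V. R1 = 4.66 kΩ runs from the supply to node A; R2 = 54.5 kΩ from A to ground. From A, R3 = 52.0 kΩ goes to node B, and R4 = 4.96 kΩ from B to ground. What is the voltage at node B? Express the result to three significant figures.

V_B ≈ 0.761 V

Looking into the second stage from A: R3 + R4 = 56.96 kΩ appears in parallel with R2.
Effective lower resistance at A: R2 ‖ 56.96 = 27.85 kΩ.
V_A = 10.2 × 27.85/(4.66 + 27.85) = 8.738 V.
Then the unloaded second divider: V_B = V_A × R4/(R3+R4) = 8.738 × 0.08708 = 0.7609 V.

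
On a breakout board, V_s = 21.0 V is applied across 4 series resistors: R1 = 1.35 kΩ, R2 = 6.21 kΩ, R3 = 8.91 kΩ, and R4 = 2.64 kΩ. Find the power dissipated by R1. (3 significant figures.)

Series current I = V_s/ΣR = 21.0/19.11 = 1.099 mA.
P = I²R = 1.208 × 1.35 = 1.630 mW.

P ≈ 1.63 mW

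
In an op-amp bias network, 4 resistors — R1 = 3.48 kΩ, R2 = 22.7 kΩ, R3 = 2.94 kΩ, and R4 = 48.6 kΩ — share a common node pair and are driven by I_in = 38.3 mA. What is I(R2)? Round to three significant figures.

I ≈ 2.44 mA

ΣG = 1/3.48 + 1/22.7 + 1/2.94 + 1/48.6 = 0.6921.
By the current-divider rule, I = I_in · G_k/ΣG = 38.3 × 0.06365 = 2.438 mA.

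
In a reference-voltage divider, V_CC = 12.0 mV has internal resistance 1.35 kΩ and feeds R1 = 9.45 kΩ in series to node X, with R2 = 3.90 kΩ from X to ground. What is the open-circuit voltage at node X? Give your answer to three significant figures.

V_th ≈ 3.18 mV

R1' = 1.35 + 9.45 = 10.80 kΩ (source resistance + R1).
With X open, the divider is unloaded: V_th = 12.0 × 3.90/14.70 = 3.184 mV.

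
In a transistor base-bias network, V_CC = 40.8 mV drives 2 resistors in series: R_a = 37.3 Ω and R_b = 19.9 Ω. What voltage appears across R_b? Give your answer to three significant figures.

ΣR = 37.3 + 19.9 = 57.20 Ω.
V = V_CC · R/ΣR = 40.8 × 0.3479 = 14.19 mV.

V ≈ 14.2 mV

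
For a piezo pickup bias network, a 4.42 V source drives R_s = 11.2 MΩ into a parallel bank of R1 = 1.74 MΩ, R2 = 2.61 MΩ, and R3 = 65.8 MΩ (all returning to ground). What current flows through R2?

Equivalent of the parallel group: R_p = 1.028 MΩ.
V_A by voltage divider: V_A = 4.42 × 1.028/(11.2 + 1.028) = 0.3715 V.
Branch current I = V_A/R2 = 0.3715/2.61 = 0.1423 µA.

I ≈ 0.142 µA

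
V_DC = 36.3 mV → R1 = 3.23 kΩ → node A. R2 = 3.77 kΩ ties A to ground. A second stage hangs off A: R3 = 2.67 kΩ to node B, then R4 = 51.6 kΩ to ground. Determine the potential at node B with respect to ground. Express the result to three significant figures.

V_B ≈ 18.0 mV

Looking into the second stage from A: R3 + R4 = 54.27 kΩ appears in parallel with R2.
R2 ‖ (R3+R4) = 3.525 kΩ.
First divider: V_A = V_DC · 3.525/(3.23 + 3.525) = 18.94 mV.
Then the unloaded second divider: V_B = V_A × R4/(R3+R4) = 18.94 × 0.9508 = 18.01 mV.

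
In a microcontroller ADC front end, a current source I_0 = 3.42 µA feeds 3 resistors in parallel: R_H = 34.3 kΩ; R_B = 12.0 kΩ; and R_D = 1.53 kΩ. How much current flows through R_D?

I ≈ 2.92 µA

ΣG = 1/34.3 + 1/12.0 + 1/1.53 = 0.7661.
By the current-divider rule, I = I_0 · G_k/ΣG = 3.42 × 0.8532 = 2.918 µA.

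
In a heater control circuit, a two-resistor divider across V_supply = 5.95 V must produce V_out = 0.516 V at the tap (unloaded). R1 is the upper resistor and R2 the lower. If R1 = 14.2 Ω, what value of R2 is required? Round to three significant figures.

Required fraction k = V_out/V_supply = 0.08672.
R2 = R1 · 0.08672/(1 − 0.08672) = 1.348 Ω.

R2 ≈ 1.35 Ω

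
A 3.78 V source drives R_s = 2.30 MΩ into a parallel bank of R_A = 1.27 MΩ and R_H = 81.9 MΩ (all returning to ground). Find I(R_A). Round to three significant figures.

Parallel bank: R_p = 1/(1/1.27 + 1/81.9) = 1.251 MΩ.
Node voltage V_A = V_in · R_p/(R_s + R_p) = 3.78 × 0.3522 = 1.331 V.
I(R_A) = V_A / R_A = 1.331/1.27 = 1.048 µA.

I ≈ 1.05 µA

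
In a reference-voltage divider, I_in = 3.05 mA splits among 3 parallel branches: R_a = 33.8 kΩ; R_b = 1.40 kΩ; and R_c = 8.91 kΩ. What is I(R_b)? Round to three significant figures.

I ≈ 2.54 mA

Conductances: ΣG = 1/33.8 + 1/1.40 + 1/8.91 = 0.8561 (1/kΩ).
By the current-divider rule, I = I_in · G_k/ΣG = 3.05 × 0.8343 = 2.545 mA.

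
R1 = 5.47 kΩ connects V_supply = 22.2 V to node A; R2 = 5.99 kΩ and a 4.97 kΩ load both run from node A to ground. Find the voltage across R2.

The load sits in parallel with R2, giving an effective lower resistance R2' = R2·R_L/(R2+R_L) = 2.716 kΩ.
Now apply the divider: V_out = 22.2 × 0.3318 = 7.366 V.
(Unloaded it would be 11.6 V; the load pulls it down.)

V_out ≈ 7.37 V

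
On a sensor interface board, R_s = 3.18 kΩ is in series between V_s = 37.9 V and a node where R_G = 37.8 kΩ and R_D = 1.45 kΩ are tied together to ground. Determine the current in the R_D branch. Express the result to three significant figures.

Parallel bank: R_p = 1/(1/37.8 + 1/1.45) = 1.396 kΩ.
V_A by voltage divider: V_A = 37.9 × 1.396/(3.18 + 1.396) = 11.56 V.
I(R_D) = V_A / R_D = 11.56/1.45 = 7.976 mA.

I ≈ 7.98 mA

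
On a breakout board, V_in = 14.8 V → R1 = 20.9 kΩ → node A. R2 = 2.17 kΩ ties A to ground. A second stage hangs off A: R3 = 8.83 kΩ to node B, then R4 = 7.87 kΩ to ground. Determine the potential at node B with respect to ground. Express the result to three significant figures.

Node A sees R2 in parallel with the series input of stage 2, R3 + R4 = 16.70 kΩ.
Effective lower resistance at A: R2 ‖ 16.70 = 1.920 kΩ.
So V_A = 14.8 × 0.08416 = 1.245 V.
Then the unloaded second divider: V_B = V_A × R4/(R3+R4) = 1.245 × 0.4713 = 0.5869 V.

V_B ≈ 0.587 V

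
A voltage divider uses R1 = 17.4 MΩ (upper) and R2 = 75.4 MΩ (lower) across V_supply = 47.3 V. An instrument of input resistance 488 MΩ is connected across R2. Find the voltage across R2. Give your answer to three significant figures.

V_out ≈ 37.3 V

First combine the lower leg with the load: R2 ‖ R_L = 65.31 MΩ.
Then V_out = V_supply · R2'/(R1 + R2') = 47.3 × 65.31/82.71 = 37.35 V.
(Unloaded it would be 38.4 V; the load pulls it down.)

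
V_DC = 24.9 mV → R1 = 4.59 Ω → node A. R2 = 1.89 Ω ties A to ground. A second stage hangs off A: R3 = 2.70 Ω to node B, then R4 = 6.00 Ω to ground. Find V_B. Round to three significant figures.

V_B ≈ 4.34 mV

The second stage (R3 + R4 = 8.700 Ω) loads node A in parallel with R2.
Effective lower resistance at A: R2 ‖ 8.700 = 1.553 Ω.
So V_A = 24.9 × 0.2528 = 6.294 mV.
Stage 2 is unloaded, so V_B = V_A · R4/(R3+R4) = 6.294 × 6.00/8.700 = 4.341 mV.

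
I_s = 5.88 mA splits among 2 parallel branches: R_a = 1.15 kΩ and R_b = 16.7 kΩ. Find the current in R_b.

With just two branches, the current splits inversely with resistance.
I(R_b) = 5.88 × 1.15/(1.15 + 16.7) = 5.88 × 0.06443 = 0.3788 mA.

I ≈ 0.379 mA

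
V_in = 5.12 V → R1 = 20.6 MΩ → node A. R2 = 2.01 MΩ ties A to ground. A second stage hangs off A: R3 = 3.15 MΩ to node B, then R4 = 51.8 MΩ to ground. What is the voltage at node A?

Looking into the second stage from A: R3 + R4 = 54.95 MΩ appears in parallel with R2.
Effective lower resistance at A: R2 ‖ 54.95 = 1.939 MΩ.
V_A = 5.12 × 1.939/(20.6 + 1.939) = 0.4405 V.

V_A ≈ 0.440 V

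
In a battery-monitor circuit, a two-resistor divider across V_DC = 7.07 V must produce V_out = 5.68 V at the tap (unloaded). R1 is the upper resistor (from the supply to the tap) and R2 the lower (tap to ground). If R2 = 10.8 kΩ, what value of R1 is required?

V_out/V_DC = R2/(R1+R2) = 0.8034.
So R1 = R2 · (V_DC/V_out − 1) = 10.8 × (7.07/5.68 − 1) = 10.8 × 0.2447 = 2.643 kΩ.

R1 ≈ 2.64 kΩ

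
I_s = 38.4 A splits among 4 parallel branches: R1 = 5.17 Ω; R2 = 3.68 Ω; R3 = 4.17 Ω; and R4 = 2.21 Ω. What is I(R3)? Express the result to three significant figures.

I ≈ 7.96 A

Conductances: ΣG = 1/5.17 + 1/3.68 + 1/4.17 + 1/2.21 = 1.157 (1/Ω).
By the current-divider rule, I = I_s · G_k/ΣG = 38.4 × 0.2072 = 7.956 A.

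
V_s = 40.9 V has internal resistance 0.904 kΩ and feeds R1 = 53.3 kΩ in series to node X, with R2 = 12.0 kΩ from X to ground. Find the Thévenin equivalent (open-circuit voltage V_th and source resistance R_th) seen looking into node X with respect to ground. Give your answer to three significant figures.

R1' = 0.904 + 53.3 = 54.20 kΩ (source resistance + R1).
V_th is the unloaded tap voltage: V_s · R2/(R1'+R2) = 40.9 × 0.1813 = 7.413 V.
Zeroing V_s shorts the top of R1' to ground, so R_th = R1' ‖ R2 = 9.825 kΩ.

V_th ≈ 7.41 V, R_th ≈ 9.82 kΩ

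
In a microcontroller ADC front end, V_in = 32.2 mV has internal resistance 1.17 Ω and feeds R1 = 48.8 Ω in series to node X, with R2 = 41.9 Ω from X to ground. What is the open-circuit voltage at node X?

R1' = 1.17 + 48.8 = 49.97 Ω (source resistance + R1).
Open-circuit (no load on X): V_th = V_in · R2/(R1' + R2) = 32.2 × 41.9/(49.97 + 41.9) = 14.69 mV.

V_th ≈ 14.7 mV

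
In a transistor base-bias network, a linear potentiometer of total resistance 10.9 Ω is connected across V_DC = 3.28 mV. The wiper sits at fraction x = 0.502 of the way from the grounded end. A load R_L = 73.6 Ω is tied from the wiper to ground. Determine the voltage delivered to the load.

Lower segment x·R_p = 5.472 Ω; upper segment (1−x)·R_p = 5.428 Ω.
Lower segment in parallel with the load: 5.472 ‖ 73.6 = 5.093 Ω.
Loaded-divider output: V_out = 3.28 × 0.4841 = 1.588 mV.

V_out ≈ 1.59 mV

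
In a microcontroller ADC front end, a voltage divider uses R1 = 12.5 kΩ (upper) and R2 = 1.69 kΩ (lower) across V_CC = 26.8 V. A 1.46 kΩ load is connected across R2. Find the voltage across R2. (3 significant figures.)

V_out ≈ 1.58 V

The load sits in parallel with R2, giving an effective lower resistance R2' = R2·R_L/(R2+R_L) = 0.7833 kΩ.
Then V_out = V_CC · R2'/(R1 + R2') = 26.8 × 0.7833/13.28 = 1.580 V.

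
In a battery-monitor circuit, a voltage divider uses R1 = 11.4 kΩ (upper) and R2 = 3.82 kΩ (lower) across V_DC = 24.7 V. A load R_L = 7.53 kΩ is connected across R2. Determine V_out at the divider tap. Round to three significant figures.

R2 ‖ R_L = (3.82 × 7.53)/(3.82 + 7.53) = 2.534 kΩ.
Then V_out = V_DC · R2'/(R1 + R2') = 24.7 × 2.534/13.93 = 4.492 V.

V_out ≈ 4.49 V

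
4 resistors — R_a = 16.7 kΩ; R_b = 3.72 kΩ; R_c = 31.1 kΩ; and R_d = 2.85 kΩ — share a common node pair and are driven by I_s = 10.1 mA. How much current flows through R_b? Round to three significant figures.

I ≈ 3.81 mA

Conductances: ΣG = 1/16.7 + 1/3.72 + 1/31.1 + 1/2.85 = 0.7117 (1/kΩ).
Current divider: I(R_b) = I_s · G_k/ΣG = 10.1 × (0.2688/0.7117) = 10.1 × 0.3777 = 3.815 mA.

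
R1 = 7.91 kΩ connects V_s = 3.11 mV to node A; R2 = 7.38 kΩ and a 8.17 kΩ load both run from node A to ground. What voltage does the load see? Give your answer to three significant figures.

R2 ‖ R_L = (7.38 × 8.17)/(7.38 + 8.17) = 3.877 kΩ.
Then V_out = V_s · R2'/(R1 + R2') = 3.11 × 3.877/11.79 = 1.023 mV.
(Unloaded it would be 1.50 mV; the load pulls it down.)

V_out ≈ 1.02 mV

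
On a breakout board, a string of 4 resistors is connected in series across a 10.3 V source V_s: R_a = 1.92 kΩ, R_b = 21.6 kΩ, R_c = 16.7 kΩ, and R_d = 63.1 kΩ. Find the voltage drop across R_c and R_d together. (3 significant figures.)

Total series resistance ΣR = 1.92 + 21.6 + 16.7 + 63.1 = 103.3 kΩ.
R_{R_c..R_d} = 16.7 + 63.1 = 79.80 kΩ.
V = V_s · R/ΣR = 10.3 × 0.7724 = 7.955 V.

V ≈ 7.96 V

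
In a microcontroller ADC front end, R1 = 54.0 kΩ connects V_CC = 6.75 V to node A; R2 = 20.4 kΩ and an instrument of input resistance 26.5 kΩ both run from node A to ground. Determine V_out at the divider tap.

V_out ≈ 1.19 V

First combine the lower leg with the load: R2 ‖ R_L = 11.53 kΩ.
Then V_out = V_CC · R2'/(R1 + R2') = 6.75 × 11.53/65.53 = 1.187 V.
(Unloaded it would be 1.85 V; the load pulls it down.)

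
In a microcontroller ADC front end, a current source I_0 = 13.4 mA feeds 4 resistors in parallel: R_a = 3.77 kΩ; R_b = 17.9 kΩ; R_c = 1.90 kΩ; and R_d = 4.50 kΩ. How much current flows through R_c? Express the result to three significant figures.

Total conductance ΣG = 1/3.77 + 1/17.9 + 1/1.90 + 1/4.50 = 1.070 (units of 1/kΩ).
Current divider: I(R_c) = I_0 · G_k/ΣG = 13.4 × (0.5263/1.070) = 13.4 × 0.4920 = 6.593 mA.

I ≈ 6.59 mA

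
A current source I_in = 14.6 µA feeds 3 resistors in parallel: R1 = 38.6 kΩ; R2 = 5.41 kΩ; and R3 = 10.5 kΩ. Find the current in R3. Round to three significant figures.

Total conductance ΣG = 1/38.6 + 1/5.41 + 1/10.5 = 0.3060 (units of 1/kΩ).
Current divider: I(R3) = I_in · G_k/ΣG = 14.6 × (0.09524/0.3060) = 14.6 × 0.3112 = 4.544 µA.

I ≈ 4.54 µA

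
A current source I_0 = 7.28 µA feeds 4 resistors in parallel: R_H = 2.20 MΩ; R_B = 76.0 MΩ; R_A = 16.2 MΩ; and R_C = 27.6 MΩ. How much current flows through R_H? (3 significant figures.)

I ≈ 5.85 µA

Conductances: ΣG = 1/2.20 + 1/76.0 + 1/16.2 + 1/27.6 = 0.5657 (1/MΩ).
Current divider: I(R_H) = I_0 · G_k/ΣG = 7.28 × (0.4545/0.5657) = 7.28 × 0.8036 = 5.850 µA.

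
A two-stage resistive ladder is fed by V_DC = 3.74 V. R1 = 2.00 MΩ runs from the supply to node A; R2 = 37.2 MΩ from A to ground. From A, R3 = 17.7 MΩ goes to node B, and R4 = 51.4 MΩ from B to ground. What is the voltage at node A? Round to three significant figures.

V_A ≈ 3.45 V

Node A sees R2 in parallel with the series input of stage 2, R3 + R4 = 69.10 MΩ.
Effective lower resistance at A: R2 ‖ 69.10 = 24.18 MΩ.
So V_A = 3.74 × 0.9236 = 3.454 V.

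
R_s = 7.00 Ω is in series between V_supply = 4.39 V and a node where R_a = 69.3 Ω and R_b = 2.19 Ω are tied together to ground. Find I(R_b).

I ≈ 0.466 A

Equivalent of the parallel group: R_p = 2.123 Ω.
Node voltage V_A = V_supply · R_p/(R_s + R_p) = 4.39 × 0.2327 = 1.022 V.
I(R_b) = V_A / R_b = 1.022/2.19 = 0.4665 A.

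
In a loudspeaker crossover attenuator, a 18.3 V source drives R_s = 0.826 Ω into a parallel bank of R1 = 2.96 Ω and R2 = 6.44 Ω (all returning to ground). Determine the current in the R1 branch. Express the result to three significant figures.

I ≈ 4.39 A

Parallel bank: R_p = 1/(1/2.96 + 1/6.44) = 2.028 Ω.
V_A by voltage divider: V_A = 18.3 × 2.028/(0.826 + 2.028) = 13.00 V.
Branch current I = V_A/R1 = 13.00/2.96 = 4.393 A.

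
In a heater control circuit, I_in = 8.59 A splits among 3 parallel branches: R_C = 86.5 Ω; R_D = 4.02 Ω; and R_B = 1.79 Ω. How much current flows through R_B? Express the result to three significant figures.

ΣG = 1/86.5 + 1/4.02 + 1/1.79 = 0.8190.
R_B takes the fraction G_k/ΣG = 0.5587/0.8190 = 0.6821, so I = 8.59 × 0.6821 = 5.860 A.

I ≈ 5.86 A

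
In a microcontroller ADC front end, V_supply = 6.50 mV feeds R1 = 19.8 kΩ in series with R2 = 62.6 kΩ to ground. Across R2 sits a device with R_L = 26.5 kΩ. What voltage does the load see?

V_out ≈ 3.15 mV

First combine the lower leg with the load: R2 ‖ R_L = 18.62 kΩ.
Then V_out = V_supply · R2'/(R1 + R2') = 6.50 × 18.62/38.42 = 3.150 mV.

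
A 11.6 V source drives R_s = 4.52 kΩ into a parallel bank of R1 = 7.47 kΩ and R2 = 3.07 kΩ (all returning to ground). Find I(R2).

Parallel bank: R_p = 1/(1/7.47 + 1/3.07) = 2.176 kΩ.
Node voltage V_A = V_CC · R_p/(R_s + R_p) = 11.6 × 0.3249 = 3.769 V.
I(R2) = V_A / R2 = 3.769/3.07 = 1.228 mA.
(Equivalently: I_total = 1.732 mA, then current-divider fraction G_k/ΣG = 0.7087.)

I ≈ 1.23 mA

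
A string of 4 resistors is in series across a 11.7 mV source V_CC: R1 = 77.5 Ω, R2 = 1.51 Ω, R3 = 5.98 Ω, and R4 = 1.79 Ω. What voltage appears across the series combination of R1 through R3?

Series total: ΣR = 77.5 + 1.51 + 5.98 + 1.79 = 86.78 Ω.
R_{R1..R3} = 77.5 + 1.51 + 5.98 = 84.99 Ω.
By the voltage-divider rule, V = 11.7 × 84.99/86.78 = 11.46 mV.

V ≈ 11.5 mV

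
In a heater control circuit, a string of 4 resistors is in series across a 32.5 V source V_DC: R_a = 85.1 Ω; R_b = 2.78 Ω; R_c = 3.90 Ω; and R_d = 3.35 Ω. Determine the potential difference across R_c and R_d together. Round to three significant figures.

V ≈ 2.48 V

ΣR = 85.1 + 2.78 + 3.90 + 3.35 = 95.13 Ω.
R_{R_c..R_d} = 3.90 + 3.35 = 7.250 Ω.
By the voltage-divider rule, V = 32.5 × 7.250/95.13 = 2.477 V.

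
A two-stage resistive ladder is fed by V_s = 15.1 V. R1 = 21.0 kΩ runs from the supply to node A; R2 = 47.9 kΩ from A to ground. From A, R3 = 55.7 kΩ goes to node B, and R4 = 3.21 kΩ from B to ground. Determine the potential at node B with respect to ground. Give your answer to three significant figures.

V_B ≈ 0.458 V

Looking into the second stage from A: R3 + R4 = 58.91 kΩ appears in parallel with R2.
R2 ‖ (R3+R4) = 26.42 kΩ.
So V_A = 15.1 × 0.5571 = 8.413 V.
V_B = V_A × 0.05449 = 0.4584 V.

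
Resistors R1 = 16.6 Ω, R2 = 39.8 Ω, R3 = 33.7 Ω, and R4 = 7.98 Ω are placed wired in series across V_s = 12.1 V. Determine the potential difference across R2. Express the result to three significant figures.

ΣR = 16.6 + 39.8 + 33.7 + 7.98 = 98.08 Ω.
V = V_s · R/ΣR = 12.1 × 0.4058 = 4.910 V.

V ≈ 4.91 V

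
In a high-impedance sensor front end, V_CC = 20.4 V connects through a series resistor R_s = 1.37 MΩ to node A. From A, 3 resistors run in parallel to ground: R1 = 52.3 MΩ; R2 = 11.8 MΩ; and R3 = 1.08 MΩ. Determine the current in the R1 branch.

Parallel bank: R_p = 1/(1/52.3 + 1/11.8 + 1/1.08) = 0.9711 MΩ.
V_A = 20.4 × 0.9711/2.341 = 8.462 V.
I(R1) = V_A / R1 = 8.462/52.3 = 0.1618 µA.

I ≈ 0.162 µA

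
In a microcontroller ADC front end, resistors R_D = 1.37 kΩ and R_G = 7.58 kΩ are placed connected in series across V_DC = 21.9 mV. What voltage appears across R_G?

Series total: ΣR = 1.37 + 7.58 = 8.950 kΩ.
By the voltage-divider rule, V = 21.9 × 7.580/8.950 = 18.55 mV.

V ≈ 18.5 mV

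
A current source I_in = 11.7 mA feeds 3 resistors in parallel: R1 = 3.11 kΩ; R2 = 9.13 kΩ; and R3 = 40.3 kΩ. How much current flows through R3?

Total conductance ΣG = 1/3.11 + 1/9.13 + 1/40.3 = 0.4559 (units of 1/kΩ).
Current divider: I(R3) = I_in · G_k/ΣG = 11.7 × (0.02481/0.4559) = 11.7 × 0.05443 = 0.6368 mA.

I ≈ 0.637 mA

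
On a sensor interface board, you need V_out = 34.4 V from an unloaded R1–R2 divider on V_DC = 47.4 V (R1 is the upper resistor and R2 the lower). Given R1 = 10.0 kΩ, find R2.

V_out/V_DC = R2/(R1+R2) = 0.7257.
So R2 = R1 · V_out/(V_DC − V_out) = 10.0 × 34.4/(47.4 − 34.4) = 10.0 × 2.646 = 26.46 kΩ.

R2 ≈ 26.5 kΩ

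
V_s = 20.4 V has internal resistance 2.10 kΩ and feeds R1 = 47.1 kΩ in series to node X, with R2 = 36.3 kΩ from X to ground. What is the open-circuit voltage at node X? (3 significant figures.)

V_th ≈ 8.66 V

R1' = 2.10 + 47.1 = 49.20 kΩ (source resistance + R1).
V_th is the unloaded tap voltage: V_s · R2/(R1'+R2) = 20.4 × 0.4246 = 8.661 V.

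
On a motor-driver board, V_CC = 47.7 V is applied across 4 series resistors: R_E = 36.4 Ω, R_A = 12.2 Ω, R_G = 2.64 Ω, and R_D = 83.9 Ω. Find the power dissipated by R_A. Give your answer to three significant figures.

P ≈ 1.52 W

Series current I = V_CC/ΣR = 47.7/135.1 = 0.3530 A.
P = I²R = 0.1246 × 12.2 = 1.520 W.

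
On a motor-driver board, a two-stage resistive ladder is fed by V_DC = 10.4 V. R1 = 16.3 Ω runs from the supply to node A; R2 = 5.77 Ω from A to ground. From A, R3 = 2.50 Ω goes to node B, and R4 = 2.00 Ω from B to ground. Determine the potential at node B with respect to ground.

V_B ≈ 0.621 V

The second stage (R3 + R4 = 4.500 Ω) loads node A in parallel with R2.
Effective lower resistance at A: R2 ‖ 4.500 = 2.528 Ω.
So V_A = 10.4 × 0.1343 = 1.397 V.
V_B = V_A × 0.4444 = 0.6207 V.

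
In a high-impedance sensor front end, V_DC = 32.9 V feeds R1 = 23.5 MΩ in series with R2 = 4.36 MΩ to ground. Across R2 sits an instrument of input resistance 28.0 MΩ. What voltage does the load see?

V_out ≈ 4.55 V

R2 ‖ R_L = (4.36 × 28.0)/(4.36 + 28.0) = 3.773 MΩ.
Then V_out = V_DC · R2'/(R1 + R2') = 32.9 × 3.773/27.27 = 4.551 V.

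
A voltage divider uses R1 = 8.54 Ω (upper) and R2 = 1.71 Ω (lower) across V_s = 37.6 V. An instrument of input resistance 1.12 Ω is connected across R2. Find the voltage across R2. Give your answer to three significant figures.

V_out ≈ 2.76 V

The load sits in parallel with R2, giving an effective lower resistance R2' = R2·R_L/(R2+R_L) = 0.6767 Ω.
Now apply the divider: V_out = 37.6 × 0.07343 = 2.761 V.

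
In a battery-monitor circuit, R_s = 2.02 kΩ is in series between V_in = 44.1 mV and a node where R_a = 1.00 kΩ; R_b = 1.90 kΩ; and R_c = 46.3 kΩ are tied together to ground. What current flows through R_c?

Combine the parallel branches: R_p = (1/1.00 + 1/1.90 + 1/46.3)⁻¹ = 0.6460 kΩ.
V_A by voltage divider: V_A = 44.1 × 0.6460/(2.02 + 0.6460) = 10.69 mV.
Branch current I = V_A/R_c = 10.69/46.3 = 0.2308 µA.

I ≈ 0.231 µA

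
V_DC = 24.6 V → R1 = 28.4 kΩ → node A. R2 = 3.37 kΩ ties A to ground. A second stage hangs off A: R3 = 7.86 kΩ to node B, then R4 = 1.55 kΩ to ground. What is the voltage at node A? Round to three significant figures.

Looking into the second stage from A: R3 + R4 = 9.410 kΩ appears in parallel with R2.
Effective lower resistance at A: R2 ‖ 9.410 = 2.481 kΩ.
V_A = 24.6 × 2.481/(28.4 + 2.481) = 1.977 V.

V_A ≈ 1.98 V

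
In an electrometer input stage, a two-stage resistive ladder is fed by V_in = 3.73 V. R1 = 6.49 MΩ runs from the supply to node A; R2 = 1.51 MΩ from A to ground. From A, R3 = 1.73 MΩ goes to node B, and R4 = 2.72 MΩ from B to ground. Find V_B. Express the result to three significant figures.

V_B ≈ 0.337 V

Node A sees R2 in parallel with the series input of stage 2, R3 + R4 = 4.450 MΩ.
Effective lower resistance at A: R2 ‖ 4.450 = 1.127 MΩ.
So V_A = 3.73 × 0.1480 = 0.5521 V.
Stage 2 is unloaded, so V_B = V_A · R4/(R3+R4) = 0.5521 × 2.72/4.450 = 0.3374 V.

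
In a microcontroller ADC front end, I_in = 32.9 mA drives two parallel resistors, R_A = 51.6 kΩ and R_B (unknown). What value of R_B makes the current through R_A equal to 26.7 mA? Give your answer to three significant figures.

R_B ≈ 222 kΩ

Two-branch current divider: I_A = I_in · R_B/(R_A + R_B).
26.7/32.9 = R_B/(R_A + R_B) → R_B = R_A · (0.8116)/(1 − 0.8116) = 51.6 × 4.306 = 222.2 kΩ.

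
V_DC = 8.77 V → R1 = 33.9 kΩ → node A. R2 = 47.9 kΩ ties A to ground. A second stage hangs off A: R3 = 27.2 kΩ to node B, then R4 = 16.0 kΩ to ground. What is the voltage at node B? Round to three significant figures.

Looking into the second stage from A: R3 + R4 = 43.20 kΩ appears in parallel with R2.
Effective lower resistance at A: R2 ‖ 43.20 = 22.71 kΩ.
V_A = 8.77 × 22.71/(33.9 + 22.71) = 3.519 V.
Stage 2 is unloaded, so V_B = V_A · R4/(R3+R4) = 3.519 × 16.0/43.20 = 1.303 V.

V_B ≈ 1.30 V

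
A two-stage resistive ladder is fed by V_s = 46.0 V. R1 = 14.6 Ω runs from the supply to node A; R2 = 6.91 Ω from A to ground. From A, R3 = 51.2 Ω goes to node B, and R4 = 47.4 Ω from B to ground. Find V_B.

The second stage (R3 + R4 = 98.60 Ω) loads node A in parallel with R2.
R2 ‖ (R3+R4) = 6.457 Ω.
V_A = 46.0 × 6.457/(14.6 + 6.457) = 14.11 V.
V_B = V_A × 0.4807 = 6.781 V.

V_B ≈ 6.78 V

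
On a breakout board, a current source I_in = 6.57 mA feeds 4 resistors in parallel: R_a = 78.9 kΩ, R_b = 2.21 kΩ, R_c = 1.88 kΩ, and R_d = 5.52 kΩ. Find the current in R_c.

Conductances: ΣG = 1/78.9 + 1/2.21 + 1/1.88 + 1/5.52 = 1.178 (1/kΩ).
R_c takes the fraction G_k/ΣG = 0.5319/1.178 = 0.4514, so I = 6.57 × 0.4514 = 2.966 mA.

I ≈ 2.97 mA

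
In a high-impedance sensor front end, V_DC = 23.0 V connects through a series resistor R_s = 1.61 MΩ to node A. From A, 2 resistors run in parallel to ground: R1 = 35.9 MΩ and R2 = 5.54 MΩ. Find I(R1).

I ≈ 0.480 µA

Equivalent of the parallel group: R_p = 4.799 MΩ.
V_A by voltage divider: V_A = 23.0 × 4.799/(1.61 + 4.799) = 17.22 V.
I(R1) = V_A / R1 = 17.22/35.9 = 0.4797 µA.
(Equivalently: I_total = 3.588 µA, then current-divider fraction G_k/ΣG = 0.1337.)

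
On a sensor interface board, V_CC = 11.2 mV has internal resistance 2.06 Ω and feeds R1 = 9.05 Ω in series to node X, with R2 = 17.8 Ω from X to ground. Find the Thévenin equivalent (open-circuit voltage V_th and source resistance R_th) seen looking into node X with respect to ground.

R1' = 2.06 + 9.05 = 11.11 Ω (source resistance + R1).
V_th is the unloaded tap voltage: V_CC · R2/(R1'+R2) = 11.2 × 0.6157 = 6.896 mV.
Zeroing V_CC shorts the top of R1' to ground, so R_th = R1' ‖ R2 = 6.840 Ω.

V_th ≈ 6.90 mV, R_th ≈ 6.84 Ω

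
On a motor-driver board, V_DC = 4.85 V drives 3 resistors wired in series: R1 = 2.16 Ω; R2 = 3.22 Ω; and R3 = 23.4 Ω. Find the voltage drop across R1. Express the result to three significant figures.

V ≈ 0.364 V

Total series resistance ΣR = 2.16 + 3.22 + 23.4 = 28.78 Ω.
By the voltage-divider rule, V = 4.85 × 2.160/28.78 = 0.3640 V.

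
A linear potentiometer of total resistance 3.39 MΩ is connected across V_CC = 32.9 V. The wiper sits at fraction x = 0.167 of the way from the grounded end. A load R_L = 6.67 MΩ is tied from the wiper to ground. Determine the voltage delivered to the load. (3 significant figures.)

Lower segment x·R_p = 0.5661 MΩ; upper segment (1−x)·R_p = 2.824 MΩ.
R_L loads the lower segment: effective lower R = 0.5218 MΩ.
Then V_out = V_CC · 0.5218/(2.824 + 0.5218) = 5.131 V.

V_out ≈ 5.13 V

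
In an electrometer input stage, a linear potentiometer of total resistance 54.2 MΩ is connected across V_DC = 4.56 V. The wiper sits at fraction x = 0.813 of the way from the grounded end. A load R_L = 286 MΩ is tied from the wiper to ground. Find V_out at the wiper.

V_out ≈ 3.60 V

Lower segment x·R_p = 44.06 MΩ; upper segment (1−x)·R_p = 10.14 MΩ.
R_L loads the lower segment: effective lower R = 38.18 MΩ.
Loaded-divider output: V_out = 4.56 × 0.7902 = 3.603 V.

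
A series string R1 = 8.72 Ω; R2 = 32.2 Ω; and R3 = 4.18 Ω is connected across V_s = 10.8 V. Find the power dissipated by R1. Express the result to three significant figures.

P ≈ 0.500 W

ΣR = 45.10 Ω → I = 10.8/45.10 = 0.2395 A.
P = I²R = 0.05734 × 8.72 = 0.5000 W.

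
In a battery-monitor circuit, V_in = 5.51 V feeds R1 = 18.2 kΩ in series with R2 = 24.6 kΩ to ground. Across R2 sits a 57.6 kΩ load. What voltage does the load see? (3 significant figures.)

R2 ‖ R_L = (24.6 × 57.6)/(24.6 + 57.6) = 17.24 kΩ.
Now apply the divider: V_out = 5.51 × 0.4864 = 2.680 V.

V_out ≈ 2.68 V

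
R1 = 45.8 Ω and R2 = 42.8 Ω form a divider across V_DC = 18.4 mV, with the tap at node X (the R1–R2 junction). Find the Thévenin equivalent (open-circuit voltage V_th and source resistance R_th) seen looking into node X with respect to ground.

V_th ≈ 8.89 mV, R_th ≈ 22.1 Ω

Open-circuit (no load on X): V_th = V_DC · R2/(R1 + R2) = 18.4 × 42.8/(45.80 + 42.8) = 8.888 mV.
Looking into X with the source shorted: R_th = R1·R2/(R1+R2) = 45.80 × 42.8/88.60 = 22.12 Ω.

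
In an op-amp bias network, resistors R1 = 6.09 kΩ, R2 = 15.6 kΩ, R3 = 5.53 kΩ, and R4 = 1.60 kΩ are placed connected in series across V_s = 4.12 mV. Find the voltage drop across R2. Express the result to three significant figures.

V ≈ 2.23 mV

ΣR = 6.09 + 15.6 + 5.53 + 1.60 = 28.82 kΩ.
By the voltage-divider rule, V = 4.12 × 15.60/28.82 = 2.230 mV.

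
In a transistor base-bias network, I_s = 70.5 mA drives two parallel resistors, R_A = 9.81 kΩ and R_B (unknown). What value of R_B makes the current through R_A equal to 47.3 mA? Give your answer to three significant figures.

Two-branch current divider: I_A = I_s · R_B/(R_A + R_B).
47.3/70.5 = R_B/(R_A + R_B) → R_B = R_A · (0.6709)/(1 − 0.6709) = 9.81 × 2.039 = 20.00 kΩ.

R_B ≈ 20.0 kΩ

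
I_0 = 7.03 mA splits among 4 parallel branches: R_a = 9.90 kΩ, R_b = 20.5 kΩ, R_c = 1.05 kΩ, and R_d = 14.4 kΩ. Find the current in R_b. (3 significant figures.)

Total conductance ΣG = 1/9.90 + 1/20.5 + 1/1.05 + 1/14.4 = 1.172 (units of 1/kΩ).
R_b takes the fraction G_k/ΣG = 0.04878/1.172 = 0.04164, so I = 7.03 × 0.04164 = 0.2927 mA.

I ≈ 0.293 mA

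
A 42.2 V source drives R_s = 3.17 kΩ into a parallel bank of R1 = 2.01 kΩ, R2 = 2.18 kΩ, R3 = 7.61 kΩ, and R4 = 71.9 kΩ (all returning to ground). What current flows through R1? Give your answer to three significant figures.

Combine the parallel branches: R_p = (1/2.01 + 1/2.18 + 1/7.61 + 1/71.9)⁻¹ = 0.9078 kΩ.
V_A = 42.2 × 0.9078/4.078 = 9.395 V.
I(R1) = V_A / R1 = 9.395/2.01 = 4.674 mA.

I ≈ 4.67 mA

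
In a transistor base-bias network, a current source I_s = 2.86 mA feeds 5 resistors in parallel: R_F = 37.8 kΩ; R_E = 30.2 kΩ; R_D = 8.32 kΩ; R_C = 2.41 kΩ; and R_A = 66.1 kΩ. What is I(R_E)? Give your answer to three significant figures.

I ≈ 0.155 mA

ΣG = 1/37.8 + 1/30.2 + 1/8.32 + 1/2.41 + 1/66.1 = 0.6098.
R_E takes the fraction G_k/ΣG = 0.03311/0.6098 = 0.05430, so I = 2.86 × 0.05430 = 0.1553 mA.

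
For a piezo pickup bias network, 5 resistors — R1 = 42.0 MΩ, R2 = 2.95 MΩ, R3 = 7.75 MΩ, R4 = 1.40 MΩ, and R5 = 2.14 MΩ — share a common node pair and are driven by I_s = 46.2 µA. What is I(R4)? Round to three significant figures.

I ≈ 19.7 µA

ΣG = 1/42.0 + 1/2.95 + 1/7.75 + 1/1.40 + 1/2.14 = 1.673.
By the current-divider rule, I = I_s · G_k/ΣG = 46.2 × 0.4268 = 19.72 µA.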